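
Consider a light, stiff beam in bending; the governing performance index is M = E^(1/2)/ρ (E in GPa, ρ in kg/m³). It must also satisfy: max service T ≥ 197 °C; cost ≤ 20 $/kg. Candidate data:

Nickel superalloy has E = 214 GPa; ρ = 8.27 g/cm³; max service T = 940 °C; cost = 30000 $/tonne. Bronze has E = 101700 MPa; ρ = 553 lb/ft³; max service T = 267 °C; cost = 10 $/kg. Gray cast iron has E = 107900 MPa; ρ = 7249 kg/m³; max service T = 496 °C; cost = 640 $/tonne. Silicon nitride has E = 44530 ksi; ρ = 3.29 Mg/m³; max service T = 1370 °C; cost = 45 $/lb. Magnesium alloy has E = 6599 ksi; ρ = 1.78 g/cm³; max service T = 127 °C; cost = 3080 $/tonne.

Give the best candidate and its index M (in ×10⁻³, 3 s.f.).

gray cast iron, M = 1.43×10⁻³

Screen on constraints: max service T ≥ 197 °C; cost ≤ 20 $/kg. Survivors: bronze, gray cast iron.
Convert each candidate to consistent units, then evaluate M:
  bronze: E = 101.7 GPa, ρ = 8858 kg/m³
  gray cast iron: E = 107.9 GPa, ρ = 7249 kg/m³
  gray cast iron: M = 1.43×10⁻³
  bronze: M = 1.14×10⁻³
Highest index: gray cast iron.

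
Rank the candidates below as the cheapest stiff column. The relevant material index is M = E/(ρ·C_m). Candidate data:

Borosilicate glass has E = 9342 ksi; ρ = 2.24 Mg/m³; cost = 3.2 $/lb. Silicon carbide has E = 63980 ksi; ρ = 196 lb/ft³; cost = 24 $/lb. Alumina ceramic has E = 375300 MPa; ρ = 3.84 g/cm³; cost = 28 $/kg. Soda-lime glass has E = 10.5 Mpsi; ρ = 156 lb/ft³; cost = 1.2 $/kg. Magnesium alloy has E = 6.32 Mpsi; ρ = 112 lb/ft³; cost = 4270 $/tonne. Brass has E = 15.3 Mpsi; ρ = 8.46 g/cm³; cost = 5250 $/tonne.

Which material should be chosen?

soda-lime glass

Convert each candidate to consistent units, then evaluate M:
  borosilicate glass: E = 64.41 GPa, ρ = 2240 kg/m³, cost = 7.055 $/kg
  silicon carbide: E = 441.1 GPa, ρ = 3140 kg/m³, cost = 52.91 $/kg
  alumina ceramic: E = 375.3 GPa, ρ = 3840 kg/m³, cost = 28.00 $/kg
  soda-lime glass: E = 72.39 GPa, ρ = 2499 kg/m³, cost = 1.200 $/kg
  magnesium alloy: E = 43.57 GPa, ρ = 1794 kg/m³, cost = 4.270 $/kg
  brass: E = 105.5 GPa, ρ = 8460 kg/m³, cost = 5.250 $/kg
  soda-lime glass: M = 24.1 MN·m per $
  magnesium alloy: M = 5.69 MN·m per $
  borosilicate glass: M = 4.08 MN·m per $
  alumina ceramic: M = 3.49 MN·m per $
  silicon carbide: M = 2.66 MN·m per $
  brass: M = 2.38 MN·m per $
Soda-lime glass has the largest M.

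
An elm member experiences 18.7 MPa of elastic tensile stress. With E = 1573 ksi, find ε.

E = 1573 ksi = 10.85 GPa = 10850 MPa.
ε = σ/E = 18.7 / 10850 = 1.72×10⁻³.

1.72×10⁻³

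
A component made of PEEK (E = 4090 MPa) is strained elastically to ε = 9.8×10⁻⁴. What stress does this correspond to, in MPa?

4.01 MPa

E = 4090 MPa = 4.090 GPa.
σ = E·ε = 4090 MPa × 9.8×10⁻⁴ = 4.01 MPa.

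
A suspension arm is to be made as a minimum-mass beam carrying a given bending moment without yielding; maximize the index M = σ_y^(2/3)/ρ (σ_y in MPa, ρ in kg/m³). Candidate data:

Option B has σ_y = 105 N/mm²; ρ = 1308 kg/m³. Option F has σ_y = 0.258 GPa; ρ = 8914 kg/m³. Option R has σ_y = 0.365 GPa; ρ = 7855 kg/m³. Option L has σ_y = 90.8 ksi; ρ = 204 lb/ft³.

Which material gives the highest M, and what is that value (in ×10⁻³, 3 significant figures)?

In SI units:
  option B: σ_y = 105.0 MPa, ρ = 1308 kg/m³
  option F: σ_y = 258.0 MPa, ρ = 8914 kg/m³
  option R: σ_y = 365.0 MPa, ρ = 7855 kg/m³
  option L: σ_y = 626.0 MPa, ρ = 3268 kg/m³
  option L: M = 22.4×10⁻³
  option B: M = 17.0×10⁻³
  option R: M = 6.50×10⁻³
  option F: M = 4.55×10⁻³
Highest index: option L.

option L, M = 22.4×10⁻³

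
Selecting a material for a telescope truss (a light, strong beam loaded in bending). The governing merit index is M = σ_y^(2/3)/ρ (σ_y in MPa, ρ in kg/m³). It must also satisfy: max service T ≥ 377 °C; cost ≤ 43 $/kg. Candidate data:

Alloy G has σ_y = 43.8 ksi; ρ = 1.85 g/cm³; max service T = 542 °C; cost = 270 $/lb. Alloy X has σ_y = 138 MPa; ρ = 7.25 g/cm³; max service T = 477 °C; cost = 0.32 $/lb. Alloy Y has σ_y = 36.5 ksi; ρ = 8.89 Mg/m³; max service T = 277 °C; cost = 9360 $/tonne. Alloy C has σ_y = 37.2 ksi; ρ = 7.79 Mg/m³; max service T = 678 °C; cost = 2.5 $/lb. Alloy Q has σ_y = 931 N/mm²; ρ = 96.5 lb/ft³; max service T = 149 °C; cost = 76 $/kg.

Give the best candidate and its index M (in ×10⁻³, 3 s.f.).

alloy C, M = 5.18×10⁻³

Screen on constraints: max service T ≥ 377 °C; cost ≤ 43 $/kg. Survivors: alloy X, alloy C.
Putting every candidate on a common basis:
  alloy X: σ_y = 138.0 MPa, ρ = 7250 kg/m³
  alloy C: σ_y = 256.5 MPa, ρ = 7790 kg/m³
  alloy C: M = 5.18×10⁻³
  alloy X: M = 3.68×10⁻³
Highest index: alloy C.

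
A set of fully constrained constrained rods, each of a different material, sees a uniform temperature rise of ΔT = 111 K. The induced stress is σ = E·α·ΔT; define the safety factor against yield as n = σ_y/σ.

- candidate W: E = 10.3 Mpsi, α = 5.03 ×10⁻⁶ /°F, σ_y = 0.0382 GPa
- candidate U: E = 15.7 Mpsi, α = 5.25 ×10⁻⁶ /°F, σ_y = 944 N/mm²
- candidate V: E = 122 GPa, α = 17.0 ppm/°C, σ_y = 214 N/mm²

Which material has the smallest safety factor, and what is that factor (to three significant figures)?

candidate W, n = 0.535

Per material, after unit conversion:
  candidate W: E = 71.02, α = 9.05, σ_y = 38.20 → σ = 71.4 MPa, n = 0.535
  candidate U: E = 108.2, α = 9.45, σ_y = 944.0 → σ = 114 MPa, n = 8.31
  candidate V: E = 122.0, α = 17.0, σ_y = 214.0 → σ = 230 MPa, n = 0.930
The minimum is candidate W at n = 0.535.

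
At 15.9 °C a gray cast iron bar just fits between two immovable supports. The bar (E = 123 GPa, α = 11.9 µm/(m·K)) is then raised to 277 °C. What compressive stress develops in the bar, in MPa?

382 MPa

ΔT = 261.1 K. Constrained thermal stress σ = E·α·ΔT = 123.0×10³ MPa × 11.9×10⁻⁶ × 261.1 = 382 MPa (compressive).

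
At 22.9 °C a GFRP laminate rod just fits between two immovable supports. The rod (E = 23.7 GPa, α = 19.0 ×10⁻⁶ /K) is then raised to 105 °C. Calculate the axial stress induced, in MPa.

ΔT = 82.10 K. Constrained thermal stress σ = E·α·ΔT = 23.70×10³ MPa × 19.0×10⁻⁶ × 82.10 = 37.0 MPa (compressive).

37.0 MPa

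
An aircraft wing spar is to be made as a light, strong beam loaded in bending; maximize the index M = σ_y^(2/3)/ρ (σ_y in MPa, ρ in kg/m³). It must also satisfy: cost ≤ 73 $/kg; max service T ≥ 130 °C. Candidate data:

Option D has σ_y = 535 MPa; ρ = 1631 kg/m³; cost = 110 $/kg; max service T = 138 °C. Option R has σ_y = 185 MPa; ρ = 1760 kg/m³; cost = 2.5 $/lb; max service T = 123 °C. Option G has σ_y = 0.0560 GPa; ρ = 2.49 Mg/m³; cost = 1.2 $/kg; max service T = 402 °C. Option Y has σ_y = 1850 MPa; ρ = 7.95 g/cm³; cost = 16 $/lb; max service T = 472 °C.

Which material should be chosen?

Screen on constraints: cost ≤ 73 $/kg; max service T ≥ 130 °C. Survivors: option G, option Y.
Normalizing units and computing the index:
  option G: σ_y = 56.00 MPa, ρ = 2490 kg/m³
  option Y: σ_y = 1850 MPa, ρ = 7950 kg/m³
  option Y: M = 19.0×10⁻³
  option G: M = 5.88×10⁻³
The maximum is for option Y.

option Y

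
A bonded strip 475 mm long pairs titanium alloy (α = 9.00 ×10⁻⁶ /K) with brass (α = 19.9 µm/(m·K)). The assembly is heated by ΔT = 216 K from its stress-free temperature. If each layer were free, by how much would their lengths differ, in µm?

1120 µm

Δα = |9.00 − 19.9|×10⁻⁶/K = 10.9×10⁻⁶/K.
ΔL_mismatch = Δα·L·ΔT = 10.9×10⁻⁶ × 475.0 mm × 216.0 K = 1120 µm.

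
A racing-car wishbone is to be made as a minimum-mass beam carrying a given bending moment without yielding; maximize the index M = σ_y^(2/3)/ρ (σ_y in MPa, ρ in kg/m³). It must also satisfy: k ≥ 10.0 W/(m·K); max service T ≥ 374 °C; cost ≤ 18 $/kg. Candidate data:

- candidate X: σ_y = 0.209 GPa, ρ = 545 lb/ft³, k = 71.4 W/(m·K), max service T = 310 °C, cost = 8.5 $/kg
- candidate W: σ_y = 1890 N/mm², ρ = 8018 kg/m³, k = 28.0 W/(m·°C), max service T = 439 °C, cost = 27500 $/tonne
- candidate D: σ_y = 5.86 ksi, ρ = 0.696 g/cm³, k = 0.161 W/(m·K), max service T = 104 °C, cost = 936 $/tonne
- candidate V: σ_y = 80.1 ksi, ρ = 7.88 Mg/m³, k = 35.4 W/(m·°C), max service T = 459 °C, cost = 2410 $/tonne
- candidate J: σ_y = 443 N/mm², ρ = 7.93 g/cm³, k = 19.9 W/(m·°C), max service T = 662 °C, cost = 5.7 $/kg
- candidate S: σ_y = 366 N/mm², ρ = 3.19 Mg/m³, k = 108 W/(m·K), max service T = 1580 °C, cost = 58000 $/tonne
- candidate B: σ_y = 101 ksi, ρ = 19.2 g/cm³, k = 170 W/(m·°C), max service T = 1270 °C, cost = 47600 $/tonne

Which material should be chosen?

Screen on constraints: k ≥ 10.0 W/(m·K); max service T ≥ 374 °C; cost ≤ 18 $/kg. Survivors: candidate V, candidate J.
In SI units:
  candidate V: σ_y = 552.3 MPa, ρ = 7880 kg/m³
  candidate J: σ_y = 443.0 MPa, ρ = 7930 kg/m³
  candidate V: M = 8.54×10⁻³
  candidate J: M = 7.33×10⁻³
Candidate V ranks first.

candidate V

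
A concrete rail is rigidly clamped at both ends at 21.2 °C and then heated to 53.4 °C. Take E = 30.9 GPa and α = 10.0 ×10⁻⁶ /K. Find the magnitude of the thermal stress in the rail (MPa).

ΔT = 32.20 K. Constrained thermal stress σ = E·α·ΔT = 30.90×10³ MPa × 10.0×10⁻⁶ × 32.20 = 9.95 MPa (compressive).

9.95 MPa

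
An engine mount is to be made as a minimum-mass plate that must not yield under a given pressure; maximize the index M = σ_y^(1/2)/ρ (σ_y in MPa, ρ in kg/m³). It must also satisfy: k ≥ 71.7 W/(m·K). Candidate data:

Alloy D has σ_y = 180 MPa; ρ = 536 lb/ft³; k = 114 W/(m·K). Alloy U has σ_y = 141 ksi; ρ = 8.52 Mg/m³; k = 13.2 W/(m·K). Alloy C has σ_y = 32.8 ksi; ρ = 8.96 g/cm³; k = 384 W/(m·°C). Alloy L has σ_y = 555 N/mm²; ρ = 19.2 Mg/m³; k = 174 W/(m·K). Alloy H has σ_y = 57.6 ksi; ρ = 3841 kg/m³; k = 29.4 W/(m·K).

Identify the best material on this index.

alloy C

Screen on constraints: k ≥ 71.7 W/(m·K). Survivors: alloy D, alloy C, alloy L.
Putting every candidate on a common basis:
  alloy D: σ_y = 180.0 MPa, ρ = 8586 kg/m³
  alloy C: σ_y = 226.1 MPa, ρ = 8960 kg/m³
  alloy L: σ_y = 555.0 MPa, ρ = 19200 kg/m³
  alloy C: M = 1.68×10⁻³
  alloy D: M = 1.56×10⁻³
  alloy L: M = 1.23×10⁻³
The maximum is for alloy C.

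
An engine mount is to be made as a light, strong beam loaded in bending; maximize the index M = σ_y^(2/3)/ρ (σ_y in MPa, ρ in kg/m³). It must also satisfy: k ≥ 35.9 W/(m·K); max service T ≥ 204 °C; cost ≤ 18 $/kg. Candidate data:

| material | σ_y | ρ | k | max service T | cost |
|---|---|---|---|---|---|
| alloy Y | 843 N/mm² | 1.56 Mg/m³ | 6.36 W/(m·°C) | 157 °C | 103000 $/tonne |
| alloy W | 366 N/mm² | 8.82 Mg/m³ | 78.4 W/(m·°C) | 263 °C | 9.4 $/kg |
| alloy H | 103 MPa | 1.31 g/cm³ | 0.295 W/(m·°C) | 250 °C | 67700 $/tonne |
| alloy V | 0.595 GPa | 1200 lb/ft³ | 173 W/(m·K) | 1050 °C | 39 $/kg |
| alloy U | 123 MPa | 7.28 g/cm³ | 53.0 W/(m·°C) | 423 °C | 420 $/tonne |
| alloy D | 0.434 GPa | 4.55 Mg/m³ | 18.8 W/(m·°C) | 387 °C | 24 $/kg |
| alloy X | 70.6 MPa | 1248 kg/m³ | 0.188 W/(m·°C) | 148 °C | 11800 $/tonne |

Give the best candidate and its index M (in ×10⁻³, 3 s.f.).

Screen on constraints: k ≥ 35.9 W/(m·K); max service T ≥ 204 °C; cost ≤ 18 $/kg. Survivors: alloy W, alloy U.
Putting every candidate on a common basis:
  alloy W: σ_y = 366.0 MPa, ρ = 8820 kg/m³
  alloy U: σ_y = 123.0 MPa, ρ = 7280 kg/m³
  alloy W: M = 5.80×10⁻³
  alloy U: M = 3.40×10⁻³
The maximum is for alloy W.

alloy W, M = 5.80×10⁻³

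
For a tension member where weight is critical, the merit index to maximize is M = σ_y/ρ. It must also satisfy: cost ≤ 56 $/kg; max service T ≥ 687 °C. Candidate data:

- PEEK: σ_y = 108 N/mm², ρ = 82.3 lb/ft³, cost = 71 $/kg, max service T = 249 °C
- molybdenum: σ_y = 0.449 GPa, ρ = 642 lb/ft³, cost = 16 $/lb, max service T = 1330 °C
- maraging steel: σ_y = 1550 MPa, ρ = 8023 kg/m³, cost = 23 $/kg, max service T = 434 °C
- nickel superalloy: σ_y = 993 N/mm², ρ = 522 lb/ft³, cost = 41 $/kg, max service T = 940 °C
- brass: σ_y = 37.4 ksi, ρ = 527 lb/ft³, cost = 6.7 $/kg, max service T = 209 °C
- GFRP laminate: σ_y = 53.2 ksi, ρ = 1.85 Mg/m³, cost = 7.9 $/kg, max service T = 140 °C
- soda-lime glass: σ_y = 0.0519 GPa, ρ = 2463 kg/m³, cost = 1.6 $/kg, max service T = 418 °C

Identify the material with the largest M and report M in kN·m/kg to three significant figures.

nickel superalloy, M = 119 kN·m/kg

Screen on constraints: cost ≤ 56 $/kg; max service T ≥ 687 °C. Survivors: molybdenum, nickel superalloy.
Putting every candidate on a common basis:
  molybdenum: σ_y = 449.0 MPa, ρ = 10280 kg/m³
  nickel superalloy: σ_y = 993.0 MPa, ρ = 8362 kg/m³
  nickel superalloy: M = 119 kN·m/kg
  molybdenum: M = 43.7 kN·m/kg
Nickel superalloy ranks first.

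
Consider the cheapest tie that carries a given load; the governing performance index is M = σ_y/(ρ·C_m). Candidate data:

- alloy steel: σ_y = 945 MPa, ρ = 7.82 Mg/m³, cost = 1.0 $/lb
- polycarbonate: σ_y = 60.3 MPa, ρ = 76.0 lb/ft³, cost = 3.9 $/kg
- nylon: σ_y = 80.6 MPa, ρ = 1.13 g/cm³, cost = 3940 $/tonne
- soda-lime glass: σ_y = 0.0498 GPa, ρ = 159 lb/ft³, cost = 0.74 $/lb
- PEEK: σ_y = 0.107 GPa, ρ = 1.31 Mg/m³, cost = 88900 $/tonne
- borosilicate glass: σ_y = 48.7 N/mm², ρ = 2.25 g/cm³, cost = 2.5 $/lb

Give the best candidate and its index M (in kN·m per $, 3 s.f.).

alloy steel, M = 54.8 kN·m per $

Convert each candidate to consistent units, then evaluate M:
  alloy steel: σ_y = 945.0 MPa, ρ = 7820 kg/m³, cost = 2.205 $/kg
  polycarbonate: σ_y = 60.30 MPa, ρ = 1217 kg/m³, cost = 3.900 $/kg
  nylon: σ_y = 80.60 MPa, ρ = 1130 kg/m³, cost = 3.940 $/kg
  soda-lime glass: σ_y = 49.80 MPa, ρ = 2547 kg/m³, cost = 1.631 $/kg
  PEEK: σ_y = 107.0 MPa, ρ = 1310 kg/m³, cost = 88.90 $/kg
  borosilicate glass: σ_y = 48.70 MPa, ρ = 2250 kg/m³, cost = 5.511 $/kg
  alloy steel: M = 54.8 kN·m per $
  nylon: M = 18.1 kN·m per $
  polycarbonate: M = 12.7 kN·m per $
  soda-lime glass: M = 12.0 kN·m per $
  borosilicate glass: M = 3.93 kN·m per $
  PEEK: M = 0.919 kN·m per $
The maximum is for alloy steel.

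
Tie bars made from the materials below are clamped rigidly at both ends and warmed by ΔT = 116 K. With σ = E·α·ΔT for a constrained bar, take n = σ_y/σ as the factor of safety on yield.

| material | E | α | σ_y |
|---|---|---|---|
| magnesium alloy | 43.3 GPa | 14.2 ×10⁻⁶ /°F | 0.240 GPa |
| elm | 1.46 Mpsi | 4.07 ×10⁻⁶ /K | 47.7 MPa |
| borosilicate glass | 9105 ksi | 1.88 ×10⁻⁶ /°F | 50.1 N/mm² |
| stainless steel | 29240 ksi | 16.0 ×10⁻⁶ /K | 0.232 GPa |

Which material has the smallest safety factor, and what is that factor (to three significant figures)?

stainless steel, n = 0.620

With everything in SI (GPa, ×10⁻⁶/K, MPa):
  magnesium alloy: E = 43.30, α = 25.6, σ_y = 240.0 → σ = 128 MPa, n = 1.87
  elm: E = 10.07, α = 4.07, σ_y = 47.70 → σ = 4.75 MPa, n = 10.0
  borosilicate glass: E = 62.78, α = 3.38, σ_y = 50.10 → σ = 24.6 MPa, n = 2.03
  stainless steel: E = 201.6, α = 16.0, σ_y = 232.0 → σ = 374 MPa, n = 0.620
Stainless steel has the lowest safety factor, n = 0.620.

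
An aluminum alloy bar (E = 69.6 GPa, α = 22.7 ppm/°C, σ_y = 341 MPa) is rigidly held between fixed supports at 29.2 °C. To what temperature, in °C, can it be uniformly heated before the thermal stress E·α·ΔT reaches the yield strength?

245 °C

E·α·ΔT = 341.0 MPa ⇒ ΔT = 341.0 / (69.60×10³ × 22.7×10⁻⁶) = 215.8 K.
T = 29.2 + 215.8 = 245.0 °C.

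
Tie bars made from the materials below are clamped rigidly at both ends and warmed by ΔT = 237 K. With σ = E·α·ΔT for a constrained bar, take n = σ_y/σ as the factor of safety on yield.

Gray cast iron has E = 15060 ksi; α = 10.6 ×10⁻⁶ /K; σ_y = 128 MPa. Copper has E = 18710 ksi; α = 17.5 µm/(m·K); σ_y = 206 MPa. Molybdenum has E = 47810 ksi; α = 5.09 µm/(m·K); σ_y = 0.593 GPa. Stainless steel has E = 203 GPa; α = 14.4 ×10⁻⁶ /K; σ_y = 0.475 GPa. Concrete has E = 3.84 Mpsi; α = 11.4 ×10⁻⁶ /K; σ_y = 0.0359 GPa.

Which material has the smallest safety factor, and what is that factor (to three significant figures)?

copper, n = 0.385

Converting E to GPa, α to ×10⁻⁶/K, σ_y to MPa, then σ and n for each:
  gray cast iron: E = 103.8, α = 10.6, σ_y = 128.0 → σ = 261 MPa, n = 0.491
  copper: E = 129.0, α = 17.5, σ_y = 206.0 → σ = 535 MPa, n = 0.385
  molybdenum: E = 329.6, α = 5.09, σ_y = 593.0 → σ = 398 MPa, n = 1.49
  stainless steel: E = 203.0, α = 14.4, σ_y = 475.0 → σ = 693 MPa, n = 0.686
  concrete: E = 26.48, α = 11.4, σ_y = 35.90 → σ = 71.5 MPa, n = 0.502
Copper has the lowest safety factor, n = 0.385.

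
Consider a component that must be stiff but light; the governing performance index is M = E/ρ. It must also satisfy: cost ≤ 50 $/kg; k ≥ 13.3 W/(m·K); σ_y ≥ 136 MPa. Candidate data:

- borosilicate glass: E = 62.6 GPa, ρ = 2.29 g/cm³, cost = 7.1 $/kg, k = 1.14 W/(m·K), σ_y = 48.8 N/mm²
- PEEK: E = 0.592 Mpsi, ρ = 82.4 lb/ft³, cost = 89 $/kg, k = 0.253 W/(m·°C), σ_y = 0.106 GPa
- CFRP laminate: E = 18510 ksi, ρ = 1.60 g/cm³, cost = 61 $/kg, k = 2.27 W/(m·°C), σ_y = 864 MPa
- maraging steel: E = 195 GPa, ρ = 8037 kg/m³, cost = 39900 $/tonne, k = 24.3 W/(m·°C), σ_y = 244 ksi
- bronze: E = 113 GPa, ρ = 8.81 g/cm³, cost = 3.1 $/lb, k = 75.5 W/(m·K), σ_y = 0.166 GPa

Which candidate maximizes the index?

Screen on constraints: cost ≤ 50 $/kg; k ≥ 13.3 W/(m·K); σ_y ≥ 136 MPa. Survivors: maraging steel, bronze.
Putting every candidate on a common basis:
  maraging steel: E = 195.0 GPa, ρ = 8037 kg/m³
  bronze: E = 113.0 GPa, ρ = 8810 kg/m³
  maraging steel: M = 24.3 MN·m/kg
  bronze: M = 12.8 MN·m/kg
The maximum is for maraging steel.

maraging steel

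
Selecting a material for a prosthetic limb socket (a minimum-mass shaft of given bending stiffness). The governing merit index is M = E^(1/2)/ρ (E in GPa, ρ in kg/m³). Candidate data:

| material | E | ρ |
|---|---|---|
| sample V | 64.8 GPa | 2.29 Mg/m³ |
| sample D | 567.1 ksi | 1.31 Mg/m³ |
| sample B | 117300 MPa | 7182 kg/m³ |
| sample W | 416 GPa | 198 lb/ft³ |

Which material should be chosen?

Convert each candidate to consistent units, then evaluate M:
  sample V: E = 64.80 GPa, ρ = 2290 kg/m³
  sample D: E = 3.910 GPa, ρ = 1310 kg/m³
  sample B: E = 117.3 GPa, ρ = 7182 kg/m³
  sample W: E = 416.0 GPa, ρ = 3172 kg/m³
  sample W: M = 6.43×10⁻³
  sample V: M = 3.52×10⁻³
  sample D: M = 1.51×10⁻³
  sample B: M = 1.51×10⁻³
The maximum is for sample W.

sample W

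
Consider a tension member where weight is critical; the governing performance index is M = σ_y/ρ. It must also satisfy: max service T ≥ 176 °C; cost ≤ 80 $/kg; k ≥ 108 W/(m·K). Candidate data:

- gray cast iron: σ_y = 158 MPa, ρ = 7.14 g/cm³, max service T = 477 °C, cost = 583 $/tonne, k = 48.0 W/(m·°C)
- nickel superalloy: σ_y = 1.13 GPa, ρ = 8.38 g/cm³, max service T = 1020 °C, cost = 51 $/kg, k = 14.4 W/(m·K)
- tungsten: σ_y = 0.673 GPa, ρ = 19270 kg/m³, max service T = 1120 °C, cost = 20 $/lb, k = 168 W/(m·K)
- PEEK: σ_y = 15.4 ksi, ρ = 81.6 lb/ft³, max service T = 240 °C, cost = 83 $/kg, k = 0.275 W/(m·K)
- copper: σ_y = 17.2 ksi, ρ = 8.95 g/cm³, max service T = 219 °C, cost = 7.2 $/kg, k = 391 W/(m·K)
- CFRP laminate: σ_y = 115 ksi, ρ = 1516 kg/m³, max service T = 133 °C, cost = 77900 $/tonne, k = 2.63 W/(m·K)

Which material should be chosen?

tungsten

Screen on constraints: max service T ≥ 176 °C; cost ≤ 80 $/kg; k ≥ 108 W/(m·K). Survivors: tungsten, copper.
Putting every candidate on a common basis:
  tungsten: σ_y = 673.0 MPa, ρ = 19270 kg/m³
  copper: σ_y = 118.6 MPa, ρ = 8950 kg/m³
  tungsten: M = 34.9 kN·m/kg
  copper: M = 13.3 kN·m/kg
Highest index: tungsten.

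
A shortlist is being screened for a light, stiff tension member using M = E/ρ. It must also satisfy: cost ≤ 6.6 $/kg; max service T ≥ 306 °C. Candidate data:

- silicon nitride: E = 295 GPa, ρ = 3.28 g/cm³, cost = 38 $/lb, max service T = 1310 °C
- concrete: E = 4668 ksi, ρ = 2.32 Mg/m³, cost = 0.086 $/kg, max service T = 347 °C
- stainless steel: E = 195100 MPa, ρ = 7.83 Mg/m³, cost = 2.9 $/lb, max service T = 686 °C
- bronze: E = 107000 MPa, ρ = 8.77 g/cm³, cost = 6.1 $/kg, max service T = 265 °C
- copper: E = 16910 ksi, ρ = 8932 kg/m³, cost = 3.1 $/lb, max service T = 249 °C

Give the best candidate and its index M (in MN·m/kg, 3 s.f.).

stainless steel, M = 24.9 MN·m/kg

Screen on constraints: cost ≤ 6.6 $/kg; max service T ≥ 306 °C. Survivors: concrete, stainless steel.
Convert each candidate to consistent units, then evaluate M:
  concrete: E = 32.18 GPa, ρ = 2320 kg/m³
  stainless steel: E = 195.1 GPa, ρ = 7830 kg/m³
  stainless steel: M = 24.9 MN·m/kg
  concrete: M = 13.9 MN·m/kg
Stainless steel has the largest M.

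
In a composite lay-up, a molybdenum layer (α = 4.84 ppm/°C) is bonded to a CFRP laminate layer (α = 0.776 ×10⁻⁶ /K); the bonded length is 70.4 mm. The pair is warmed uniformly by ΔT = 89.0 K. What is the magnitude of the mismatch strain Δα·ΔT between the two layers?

Δα = |4.84 − 0.776|×10⁻⁶/K = 4.06×10⁻⁶/K.
Mismatch strain = Δα·ΔT = 4.06×10⁻⁶ × 89.0 = 3.62×10⁻⁴.

3.62×10⁻⁴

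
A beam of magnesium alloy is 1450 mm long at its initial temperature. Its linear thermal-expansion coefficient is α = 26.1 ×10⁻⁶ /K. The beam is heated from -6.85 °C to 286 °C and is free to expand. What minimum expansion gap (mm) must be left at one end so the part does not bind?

ΔT = 286 − (-6.85) = 292.9 K.
ΔL = α·L₀·ΔT = 26.1×10⁻⁶ × 1450 mm × 292.9 K = 11.1 mm.

11.1 mm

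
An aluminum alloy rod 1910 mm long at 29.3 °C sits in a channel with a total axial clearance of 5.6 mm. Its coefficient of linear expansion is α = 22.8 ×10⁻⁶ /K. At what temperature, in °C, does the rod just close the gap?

α·L₀·ΔT = 5.6 mm ⇒ ΔT = 5.6 / (22.8×10⁻⁶ × 1910.0) = 128.6 K.
T = 29.3 + 128.6 = 157.9 °C.

158 °C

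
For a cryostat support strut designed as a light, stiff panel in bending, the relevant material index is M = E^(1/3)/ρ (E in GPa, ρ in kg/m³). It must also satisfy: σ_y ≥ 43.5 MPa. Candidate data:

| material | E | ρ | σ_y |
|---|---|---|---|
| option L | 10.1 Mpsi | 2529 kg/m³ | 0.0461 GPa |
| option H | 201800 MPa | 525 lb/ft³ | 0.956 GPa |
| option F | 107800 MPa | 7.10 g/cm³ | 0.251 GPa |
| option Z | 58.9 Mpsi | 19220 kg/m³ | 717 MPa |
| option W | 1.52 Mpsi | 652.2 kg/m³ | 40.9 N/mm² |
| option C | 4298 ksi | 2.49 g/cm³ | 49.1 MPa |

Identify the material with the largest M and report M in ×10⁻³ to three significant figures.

option L, M = 1.63×10⁻³

Screen on constraints: σ_y ≥ 43.5 MPa. Survivors: option L, option H, option F, option Z, option C.
In SI units:
  option L: E = 69.64 GPa, ρ = 2529 kg/m³
  option H: E = 201.8 GPa, ρ = 8410 kg/m³
  option F: E = 107.8 GPa, ρ = 7100 kg/m³
  option Z: E = 406.1 GPa, ρ = 19220 kg/m³
  option C: E = 29.63 GPa, ρ = 2490 kg/m³
  option L: M = 1.63×10⁻³
  option C: M = 1.24×10⁻³
  option H: M = 0.697×10⁻³
  option F: M = 0.670×10⁻³
  option Z: M = 0.385×10⁻³
The maximum is for option L.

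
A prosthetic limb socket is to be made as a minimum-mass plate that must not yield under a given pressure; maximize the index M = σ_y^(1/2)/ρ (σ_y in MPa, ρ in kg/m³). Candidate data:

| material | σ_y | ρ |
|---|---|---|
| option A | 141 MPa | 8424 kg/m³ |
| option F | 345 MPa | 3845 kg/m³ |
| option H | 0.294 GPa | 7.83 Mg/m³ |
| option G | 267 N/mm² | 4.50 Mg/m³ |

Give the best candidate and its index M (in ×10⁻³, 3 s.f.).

After converting to SI:
  option A: σ_y = 141.0 MPa, ρ = 8424 kg/m³
  option F: σ_y = 345.0 MPa, ρ = 3845 kg/m³
  option H: σ_y = 294.0 MPa, ρ = 7830 kg/m³
  option G: σ_y = 267.0 MPa, ρ = 4500 kg/m³
  option F: M = 4.83×10⁻³
  option G: M = 3.63×10⁻³
  option H: M = 2.19×10⁻³
  option A: M = 1.41×10⁻³
Option F ranks first.

option F, M = 4.83×10⁻³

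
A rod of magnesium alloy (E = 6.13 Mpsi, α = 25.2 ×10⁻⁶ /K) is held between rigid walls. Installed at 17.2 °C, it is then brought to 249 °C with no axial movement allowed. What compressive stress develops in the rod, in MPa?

247 MPa

E = 6.13 Mpsi = 42.26 GPa.
ΔT = 231.8 K. Constrained thermal stress σ = E·α·ΔT = 42.26×10³ MPa × 25.2×10⁻⁶ × 231.8 = 247 MPa (compressive).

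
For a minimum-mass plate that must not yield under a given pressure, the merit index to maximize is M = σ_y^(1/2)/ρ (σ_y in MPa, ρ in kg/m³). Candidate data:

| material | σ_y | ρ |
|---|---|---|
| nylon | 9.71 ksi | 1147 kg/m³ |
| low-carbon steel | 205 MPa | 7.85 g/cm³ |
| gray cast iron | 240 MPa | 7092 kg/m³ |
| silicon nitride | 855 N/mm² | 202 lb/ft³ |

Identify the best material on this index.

Normalizing units and computing the index:
  nylon: σ_y = 66.95 MPa, ρ = 1147 kg/m³
  low-carbon steel: σ_y = 205.0 MPa, ρ = 7850 kg/m³
  gray cast iron: σ_y = 240.0 MPa, ρ = 7092 kg/m³
  silicon nitride: σ_y = 855.0 MPa, ρ = 3236 kg/m³
  silicon nitride: M = 9.04×10⁻³
  nylon: M = 7.13×10⁻³
  gray cast iron: M = 2.18×10⁻³
  low-carbon steel: M = 1.82×10⁻³
The maximum is for silicon nitride.

silicon nitride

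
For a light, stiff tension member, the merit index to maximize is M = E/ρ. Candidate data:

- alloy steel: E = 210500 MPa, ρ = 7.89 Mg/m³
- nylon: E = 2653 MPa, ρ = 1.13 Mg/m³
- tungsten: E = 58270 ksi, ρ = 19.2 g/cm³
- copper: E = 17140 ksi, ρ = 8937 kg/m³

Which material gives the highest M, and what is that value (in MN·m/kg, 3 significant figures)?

alloy steel, M = 26.7 MN·m/kg

Convert each candidate to consistent units, then evaluate M:
  alloy steel: E = 210.5 GPa, ρ = 7890 kg/m³
  nylon: E = 2.653 GPa, ρ = 1130 kg/m³
  tungsten: E = 401.8 GPa, ρ = 19200 kg/m³
  copper: E = 118.2 GPa, ρ = 8937 kg/m³
  alloy steel: M = 26.7 MN·m/kg
  tungsten: M = 20.9 MN·m/kg
  copper: M = 13.2 MN·m/kg
  nylon: M = 2.35 MN·m/kg
Alloy steel has the largest M.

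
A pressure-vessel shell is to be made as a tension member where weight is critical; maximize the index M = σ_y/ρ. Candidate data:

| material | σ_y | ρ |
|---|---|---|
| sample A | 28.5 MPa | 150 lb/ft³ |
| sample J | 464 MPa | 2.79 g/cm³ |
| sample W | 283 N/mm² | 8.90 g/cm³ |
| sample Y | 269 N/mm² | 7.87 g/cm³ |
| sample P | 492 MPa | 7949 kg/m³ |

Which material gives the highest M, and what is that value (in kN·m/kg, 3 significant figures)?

sample J, M = 166 kN·m/kg

In SI units:
  sample A: σ_y = 28.50 MPa, ρ = 2403 kg/m³
  sample J: σ_y = 464.0 MPa, ρ = 2790 kg/m³
  sample W: σ_y = 283.0 MPa, ρ = 8900 kg/m³
  sample Y: σ_y = 269.0 MPa, ρ = 7870 kg/m³
  sample P: σ_y = 492.0 MPa, ρ = 7949 kg/m³
  sample J: M = 166 kN·m/kg
  sample P: M = 61.9 kN·m/kg
  sample Y: M = 34.2 kN·m/kg
  sample W: M = 31.8 kN·m/kg
  sample A: M = 11.9 kN·m/kg
Sample J has the largest M.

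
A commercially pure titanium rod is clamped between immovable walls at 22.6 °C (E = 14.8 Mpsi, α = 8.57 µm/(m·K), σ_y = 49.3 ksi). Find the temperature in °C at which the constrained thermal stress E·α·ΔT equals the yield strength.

411 °C

E = 14.8 Mpsi = 102.0 GPa.
σ_y = 49.3 ksi = 339.9 MPa.
E·α·ΔT = 339.9 MPa ⇒ ΔT = 339.9 / (102.0×10³ × 8.57×10⁻⁶) = 388.7 K.
T = 22.6 + 388.7 = 411.3 °C.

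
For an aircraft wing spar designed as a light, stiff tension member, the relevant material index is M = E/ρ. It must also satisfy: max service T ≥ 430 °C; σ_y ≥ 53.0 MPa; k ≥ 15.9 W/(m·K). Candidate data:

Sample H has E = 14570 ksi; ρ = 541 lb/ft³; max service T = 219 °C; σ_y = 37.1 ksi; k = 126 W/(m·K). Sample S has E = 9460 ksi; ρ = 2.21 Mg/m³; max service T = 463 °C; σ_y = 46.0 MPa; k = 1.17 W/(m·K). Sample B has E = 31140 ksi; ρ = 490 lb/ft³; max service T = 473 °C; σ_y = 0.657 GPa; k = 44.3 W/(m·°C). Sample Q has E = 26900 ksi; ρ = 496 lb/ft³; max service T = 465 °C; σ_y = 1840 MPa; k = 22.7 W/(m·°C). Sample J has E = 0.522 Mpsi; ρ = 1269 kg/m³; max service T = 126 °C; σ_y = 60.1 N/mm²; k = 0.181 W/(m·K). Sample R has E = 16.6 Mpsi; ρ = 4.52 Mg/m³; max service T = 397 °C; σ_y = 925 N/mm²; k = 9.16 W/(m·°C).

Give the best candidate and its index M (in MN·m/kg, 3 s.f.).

Screen on constraints: max service T ≥ 430 °C; σ_y ≥ 53.0 MPa; k ≥ 15.9 W/(m·K). Survivors: sample B, sample Q.
After converting to SI:
  sample B: E = 214.7 GPa, ρ = 7849 kg/m³
  sample Q: E = 185.5 GPa, ρ = 7945 kg/m³
  sample B: M = 27.4 MN·m/kg
  sample Q: M = 23.3 MN·m/kg
Highest index: sample B.

sample B, M = 27.4 MN·m/kg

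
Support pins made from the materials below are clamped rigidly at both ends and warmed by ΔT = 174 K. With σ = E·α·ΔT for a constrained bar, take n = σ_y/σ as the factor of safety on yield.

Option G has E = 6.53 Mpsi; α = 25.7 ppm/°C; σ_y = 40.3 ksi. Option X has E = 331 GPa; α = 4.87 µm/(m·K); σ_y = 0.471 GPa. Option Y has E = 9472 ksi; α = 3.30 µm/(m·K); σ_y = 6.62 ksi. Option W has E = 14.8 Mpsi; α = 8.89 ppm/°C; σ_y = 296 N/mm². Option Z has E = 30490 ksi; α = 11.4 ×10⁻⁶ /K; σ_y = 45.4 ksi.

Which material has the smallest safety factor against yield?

Per material, after unit conversion:
  option G: E = 45.02, α = 25.7, σ_y = 277.9 → σ = 201 MPa, n = 1.38
  option X: E = 331.0, α = 4.87, σ_y = 471.0 → σ = 280 MPa, n = 1.68
  option Y: E = 65.31, α = 3.30, σ_y = 45.64 → σ = 37.5 MPa, n = 1.22
  option W: E = 102.0, α = 8.89, σ_y = 296.0 → σ = 158 MPa, n = 1.88
  option Z: E = 210.2, α = 11.4, σ_y = 313.0 → σ = 417 MPa, n = 0.751
The minimum is option Z at n = 0.751.

option Z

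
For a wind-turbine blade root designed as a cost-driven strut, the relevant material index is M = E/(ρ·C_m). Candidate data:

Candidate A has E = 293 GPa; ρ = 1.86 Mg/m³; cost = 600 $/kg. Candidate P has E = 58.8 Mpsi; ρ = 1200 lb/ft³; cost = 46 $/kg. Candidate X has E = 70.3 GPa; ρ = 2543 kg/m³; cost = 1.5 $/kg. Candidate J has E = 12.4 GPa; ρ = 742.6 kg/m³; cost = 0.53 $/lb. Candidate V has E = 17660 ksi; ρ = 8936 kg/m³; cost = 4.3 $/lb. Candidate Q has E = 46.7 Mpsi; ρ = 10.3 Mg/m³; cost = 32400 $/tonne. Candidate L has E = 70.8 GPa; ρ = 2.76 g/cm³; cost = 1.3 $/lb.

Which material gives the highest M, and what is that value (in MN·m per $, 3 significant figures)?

candidate X, M = 18.4 MN·m per $

After converting to SI:
  candidate A: E = 293.0 GPa, ρ = 1860 kg/m³, cost = 600.0 $/kg
  candidate P: E = 405.4 GPa, ρ = 19220 kg/m³, cost = 46.00 $/kg
  candidate X: E = 70.30 GPa, ρ = 2543 kg/m³, cost = 1.500 $/kg
  candidate J: E = 12.40 GPa, ρ = 742.6 kg/m³, cost = 1.168 $/kg
  candidate V: E = 121.8 GPa, ρ = 8936 kg/m³, cost = 9.480 $/kg
  candidate Q: E = 322.0 GPa, ρ = 10300 kg/m³, cost = 32.40 $/kg
  candidate L: E = 70.80 GPa, ρ = 2760 kg/m³, cost = 2.866 $/kg
  candidate X: M = 18.4 MN·m per $
  candidate J: M = 14.3 MN·m per $
  candidate L: M = 8.95 MN·m per $
  candidate V: M = 1.44 MN·m per $
  candidate Q: M = 0.965 MN·m per $
  candidate P: M = 0.458 MN·m per $
  candidate A: M = 0.263 MN·m per $
Candidate X ranks first.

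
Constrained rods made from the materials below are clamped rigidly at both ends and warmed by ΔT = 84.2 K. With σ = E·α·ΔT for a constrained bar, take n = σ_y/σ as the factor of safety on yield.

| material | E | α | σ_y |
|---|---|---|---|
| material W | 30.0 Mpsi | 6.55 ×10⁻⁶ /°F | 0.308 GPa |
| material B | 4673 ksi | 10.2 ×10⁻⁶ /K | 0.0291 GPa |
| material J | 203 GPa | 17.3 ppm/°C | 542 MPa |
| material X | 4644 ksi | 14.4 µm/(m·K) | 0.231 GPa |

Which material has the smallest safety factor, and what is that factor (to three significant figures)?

In consistent units (E in GPa, α in ×10⁻⁶/K, σ_y in MPa):
  material W: E = 206.8, α = 11.8, σ_y = 308.0 → σ = 205 MPa, n = 1.50
  material B: E = 32.22, α = 10.2, σ_y = 29.10 → σ = 27.7 MPa, n = 1.05
  material J: E = 203.0, α = 17.3, σ_y = 542.0 → σ = 296 MPa, n = 1.83
  material X: E = 32.02, α = 14.4, σ_y = 231.0 → σ = 38.8 MPa, n = 5.95
Material B has the lowest safety factor, n = 1.05.

material B, n = 1.05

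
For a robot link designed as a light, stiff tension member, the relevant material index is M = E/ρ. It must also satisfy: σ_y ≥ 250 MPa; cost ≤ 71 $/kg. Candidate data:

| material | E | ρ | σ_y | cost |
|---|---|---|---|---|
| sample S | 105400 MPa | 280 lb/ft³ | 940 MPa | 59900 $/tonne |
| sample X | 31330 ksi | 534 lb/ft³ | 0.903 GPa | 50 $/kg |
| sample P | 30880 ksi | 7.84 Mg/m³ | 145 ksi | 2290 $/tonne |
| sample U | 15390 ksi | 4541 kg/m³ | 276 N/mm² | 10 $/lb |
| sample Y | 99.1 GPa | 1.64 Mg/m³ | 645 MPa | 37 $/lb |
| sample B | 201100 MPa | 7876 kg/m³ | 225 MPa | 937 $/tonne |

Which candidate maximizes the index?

Screen on constraints: σ_y ≥ 250 MPa; cost ≤ 71 $/kg. Survivors: sample S, sample X, sample P, sample U.
Putting every candidate on a common basis:
  sample S: E = 105.4 GPa, ρ = 4485 kg/m³
  sample X: E = 216.0 GPa, ρ = 8554 kg/m³
  sample P: E = 212.9 GPa, ρ = 7840 kg/m³
  sample U: E = 106.1 GPa, ρ = 4541 kg/m³
  sample P: M = 27.2 MN·m/kg
  sample X: M = 25.3 MN·m/kg
  sample S: M = 23.5 MN·m/kg
  sample U: M = 23.4 MN·m/kg
Sample P ranks first.

sample P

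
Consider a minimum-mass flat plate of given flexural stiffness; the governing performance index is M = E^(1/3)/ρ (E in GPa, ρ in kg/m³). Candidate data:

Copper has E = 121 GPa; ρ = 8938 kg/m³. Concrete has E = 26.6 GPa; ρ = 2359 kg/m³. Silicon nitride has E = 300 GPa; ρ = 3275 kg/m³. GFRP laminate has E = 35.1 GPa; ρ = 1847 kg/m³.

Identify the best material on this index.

Computing M directly (units already consistent):
  silicon nitride: M = 2.04×10⁻³
  GFRP laminate: M = 1.77×10⁻³
  concrete: M = 1.27×10⁻³
  copper: M = 0.553×10⁻³
Highest index: silicon nitride.

silicon nitride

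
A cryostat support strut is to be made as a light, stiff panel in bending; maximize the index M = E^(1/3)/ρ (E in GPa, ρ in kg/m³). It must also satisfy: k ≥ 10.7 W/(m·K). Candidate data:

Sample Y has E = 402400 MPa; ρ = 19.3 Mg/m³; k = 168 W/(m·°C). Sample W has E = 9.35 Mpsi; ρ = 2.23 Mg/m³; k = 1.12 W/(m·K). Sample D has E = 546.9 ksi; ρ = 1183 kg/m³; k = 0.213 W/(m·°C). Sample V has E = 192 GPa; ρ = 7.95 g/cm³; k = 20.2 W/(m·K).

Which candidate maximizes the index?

sample V

Screen on constraints: k ≥ 10.7 W/(m·K). Survivors: sample Y, sample V.
Putting every candidate on a common basis:
  sample Y: E = 402.4 GPa, ρ = 19300 kg/m³
  sample V: E = 192.0 GPa, ρ = 7950 kg/m³
  sample V: M = 0.726×10⁻³
  sample Y: M = 0.383×10⁻³
Sample V ranks first.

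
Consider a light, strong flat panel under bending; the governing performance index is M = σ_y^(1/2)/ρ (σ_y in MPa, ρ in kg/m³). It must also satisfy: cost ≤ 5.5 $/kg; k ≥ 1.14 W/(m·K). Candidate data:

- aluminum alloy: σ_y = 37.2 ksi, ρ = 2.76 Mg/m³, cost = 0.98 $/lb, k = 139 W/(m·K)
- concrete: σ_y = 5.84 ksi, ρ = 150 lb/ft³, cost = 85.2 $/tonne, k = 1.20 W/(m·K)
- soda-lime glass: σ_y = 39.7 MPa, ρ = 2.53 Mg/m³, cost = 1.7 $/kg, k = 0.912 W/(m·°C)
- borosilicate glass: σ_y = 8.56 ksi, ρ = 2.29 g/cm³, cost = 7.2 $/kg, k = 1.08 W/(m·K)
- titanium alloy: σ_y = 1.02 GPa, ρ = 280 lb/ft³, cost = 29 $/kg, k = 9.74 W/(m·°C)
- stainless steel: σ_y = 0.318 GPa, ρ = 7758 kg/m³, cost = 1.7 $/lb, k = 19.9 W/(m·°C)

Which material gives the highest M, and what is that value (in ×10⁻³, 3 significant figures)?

Screen on constraints: cost ≤ 5.5 $/kg; k ≥ 1.14 W/(m·K). Survivors: aluminum alloy, concrete, stainless steel.
After converting to SI:
  aluminum alloy: σ_y = 256.5 MPa, ρ = 2760 kg/m³
  concrete: σ_y = 40.27 MPa, ρ = 2403 kg/m³
  stainless steel: σ_y = 318.0 MPa, ρ = 7758 kg/m³
  aluminum alloy: M = 5.80×10⁻³
  concrete: M = 2.64×10⁻³
  stainless steel: M = 2.30×10⁻³
Aluminum alloy has the largest M.

aluminum alloy, M = 5.80×10⁻³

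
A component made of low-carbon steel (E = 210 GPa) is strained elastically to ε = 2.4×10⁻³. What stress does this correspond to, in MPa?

504 MPa

σ = E·ε = 210000 MPa × 2.4×10⁻³ = 504 MPa.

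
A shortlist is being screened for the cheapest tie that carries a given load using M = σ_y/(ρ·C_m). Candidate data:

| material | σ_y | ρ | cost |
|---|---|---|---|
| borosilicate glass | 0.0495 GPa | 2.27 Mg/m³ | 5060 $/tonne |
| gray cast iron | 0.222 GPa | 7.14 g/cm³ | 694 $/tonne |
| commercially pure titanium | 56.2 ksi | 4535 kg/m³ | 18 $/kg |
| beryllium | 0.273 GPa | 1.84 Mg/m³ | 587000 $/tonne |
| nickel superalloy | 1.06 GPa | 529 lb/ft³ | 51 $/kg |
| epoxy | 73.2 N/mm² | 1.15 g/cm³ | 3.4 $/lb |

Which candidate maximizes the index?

Convert each candidate to consistent units, then evaluate M:
  borosilicate glass: σ_y = 49.50 MPa, ρ = 2270 kg/m³, cost = 5.060 $/kg
  gray cast iron: σ_y = 222.0 MPa, ρ = 7140 kg/m³, cost = 0.6940 $/kg
  commercially pure titanium: σ_y = 387.5 MPa, ρ = 4535 kg/m³, cost = 18.00 $/kg
  beryllium: σ_y = 273.0 MPa, ρ = 1840 kg/m³, cost = 587.0 $/kg
  nickel superalloy: σ_y = 1060 MPa, ρ = 8474 kg/m³, cost = 51.00 $/kg
  epoxy: σ_y = 73.20 MPa, ρ = 1150 kg/m³, cost = 7.496 $/kg
  gray cast iron: M = 44.8 kN·m per $
  epoxy: M = 8.49 kN·m per $
  commercially pure titanium: M = 4.75 kN·m per $
  borosilicate glass: M = 4.31 kN·m per $
  nickel superalloy: M = 2.45 kN·m per $
  beryllium: M = 0.253 kN·m per $
Gray cast iron ranks first.

gray cast iron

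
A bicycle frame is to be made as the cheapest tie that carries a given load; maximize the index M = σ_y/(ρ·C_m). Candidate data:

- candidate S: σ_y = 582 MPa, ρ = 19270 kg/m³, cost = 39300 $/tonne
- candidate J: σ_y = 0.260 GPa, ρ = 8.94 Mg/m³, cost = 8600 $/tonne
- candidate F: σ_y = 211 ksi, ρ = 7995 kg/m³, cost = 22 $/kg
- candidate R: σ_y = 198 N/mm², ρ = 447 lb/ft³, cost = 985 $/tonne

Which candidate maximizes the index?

candidate R

Putting every candidate on a common basis:
  candidate S: σ_y = 582.0 MPa, ρ = 19270 kg/m³, cost = 39.30 $/kg
  candidate J: σ_y = 260.0 MPa, ρ = 8940 kg/m³, cost = 8.600 $/kg
  candidate F: σ_y = 1455 MPa, ρ = 7995 kg/m³, cost = 22.00 $/kg
  candidate R: σ_y = 198.0 MPa, ρ = 7160 kg/m³, cost = 0.9850 $/kg
  candidate R: M = 28.1 kN·m per $
  candidate F: M = 8.27 kN·m per $
  candidate J: M = 3.38 kN·m per $
  candidate S: M = 0.769 kN·m per $
Candidate R ranks first.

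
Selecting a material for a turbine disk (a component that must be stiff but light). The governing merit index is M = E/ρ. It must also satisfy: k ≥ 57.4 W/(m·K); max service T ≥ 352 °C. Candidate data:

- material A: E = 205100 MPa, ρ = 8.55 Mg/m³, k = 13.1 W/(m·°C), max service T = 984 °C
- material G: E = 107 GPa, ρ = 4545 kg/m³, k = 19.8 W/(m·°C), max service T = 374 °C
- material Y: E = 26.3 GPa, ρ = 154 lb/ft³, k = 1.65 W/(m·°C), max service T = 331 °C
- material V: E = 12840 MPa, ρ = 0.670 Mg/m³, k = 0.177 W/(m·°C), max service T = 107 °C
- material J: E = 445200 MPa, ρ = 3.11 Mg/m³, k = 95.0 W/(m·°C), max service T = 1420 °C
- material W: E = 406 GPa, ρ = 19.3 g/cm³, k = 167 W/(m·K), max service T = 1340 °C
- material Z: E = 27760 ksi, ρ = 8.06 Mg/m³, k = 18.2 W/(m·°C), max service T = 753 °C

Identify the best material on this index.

Screen on constraints: k ≥ 57.4 W/(m·K); max service T ≥ 352 °C. Survivors: material J, material W.
Convert each candidate to consistent units, then evaluate M:
  material J: E = 445.2 GPa, ρ = 3110 kg/m³
  material W: E = 406.0 GPa, ρ = 19300 kg/m³
  material J: M = 143 MN·m/kg
  material W: M = 21.0 MN·m/kg
Material J has the largest M.

material J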